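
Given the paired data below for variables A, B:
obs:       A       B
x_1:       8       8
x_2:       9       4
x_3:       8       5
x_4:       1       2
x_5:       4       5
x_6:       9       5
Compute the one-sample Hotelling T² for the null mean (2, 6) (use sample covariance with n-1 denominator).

Step 1 — sample mean vector:
  mean(A) = (8 + 9 + 8 + 1 + 4 + 9) / 6 = 39/6 = 6.5
  mean(B) = (8 + 4 + 5 + 2 + 5 + 5) / 6 = 29/6 = 4.8333
  x̄ = (6.5, 4.8333),  deviation x̄ - mu_0 = (6.5, 4.8333) - (2, 6) = (4.5, -1.1667).

Step 2 — sample covariance matrix, S[i,j] = (1/(n-1)) · Σ_k (x_{k,i} - mean_i) · (x_{k,j} - mean_j), divisor n-1 = 5:
  S[A,A] = ((1.5)·(1.5) + (2.5)·(2.5) + (1.5)·(1.5) + (-5.5)·(-5.5) + (-2.5)·(-2.5) + (2.5)·(2.5)) / 5 = 53.5/5 = 10.7
  S[A,B] = ((1.5)·(3.1667) + (2.5)·(-0.8333) + (1.5)·(0.1667) + (-5.5)·(-2.8333) + (-2.5)·(0.1667) + (2.5)·(0.1667)) / 5 = 18.5/5 = 3.7
  S[B,B] = ((3.1667)·(3.1667) + (-0.8333)·(-0.8333) + (0.1667)·(0.1667) + (-2.8333)·(-2.8333) + (0.1667)·(0.1667) + (0.1667)·(0.1667)) / 5 = 18.8333/5 = 3.7667
  S = [[10.7, 3.7],
 [3.7, 3.7667]].

Step 3 — invert S. det(S) = 10.7·3.7667 - (3.7)² = 26.6133.
  S^{-1} = (1/det) · [[d, -b], [-b, a]] = [[0.1415, -0.139],
 [-0.139, 0.4021]].

Step 4 — quadratic form (x̄ - mu_0)^T · S^{-1} · (x̄ - mu_0):
  S^{-1} · (x̄ - mu_0) = (0.7991, -1.0947),
  (x̄ - mu_0)^T · [...] = (4.5)·(0.7991) + (-1.1667)·(-1.0947) = 4.8731.

Step 5 — scale by n: T² = 6 · 4.8731 = 29.2385.

T² ≈ 29.2385


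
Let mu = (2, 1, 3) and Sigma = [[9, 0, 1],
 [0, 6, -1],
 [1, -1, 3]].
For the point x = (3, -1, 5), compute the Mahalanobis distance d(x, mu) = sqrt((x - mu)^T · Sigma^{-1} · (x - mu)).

Step 1 — centre the observation: (x - mu) = (1, -2, 2).

Step 2 — invert Sigma (cofactor / det for 3×3, or solve directly):
  Sigma^{-1} = [[0.1156, -0.0068, -0.0408],
 [-0.0068, 0.1769, 0.0612],
 [-0.0408, 0.0612, 0.3673]].

Step 3 — form the quadratic (x - mu)^T · Sigma^{-1} · (x - mu):
  Sigma^{-1} · (x - mu) = (0.0476, -0.2381, 0.5714).
  (x - mu)^T · [Sigma^{-1} · (x - mu)] = (1)·(0.0476) + (-2)·(-0.2381) + (2)·(0.5714) = 1.6667.

Step 4 — take square root: d = √(1.6667) ≈ 1.291.

d(x, mu) = √(1.6667) ≈ 1.291


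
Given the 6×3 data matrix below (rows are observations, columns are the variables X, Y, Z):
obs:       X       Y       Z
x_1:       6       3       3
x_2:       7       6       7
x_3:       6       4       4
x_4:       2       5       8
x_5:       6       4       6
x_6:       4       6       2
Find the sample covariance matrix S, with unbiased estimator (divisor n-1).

Step 1 — column means:
  mean(X) = (6 + 7 + 6 + 2 + 6 + 4) / 6 = 31/6 = 5.1667
  mean(Y) = (3 + 6 + 4 + 5 + 4 + 6) / 6 = 28/6 = 4.6667
  mean(Z) = (3 + 7 + 4 + 8 + 6 + 2) / 6 = 30/6 = 5

Step 2 — sample covariance S[i,j] = (1/(n-1)) · Σ_k (x_{k,i} - mean_i) · (x_{k,j} - mean_j), with n-1 = 5.
  S[X,X] = ((0.8333)·(0.8333) + (1.8333)·(1.8333) + (0.8333)·(0.8333) + (-3.1667)·(-3.1667) + (0.8333)·(0.8333) + (-1.1667)·(-1.1667)) / 5 = 16.8333/5 = 3.3667
  S[X,Y] = ((0.8333)·(-1.6667) + (1.8333)·(1.3333) + (0.8333)·(-0.6667) + (-3.1667)·(0.3333) + (0.8333)·(-0.6667) + (-1.1667)·(1.3333)) / 5 = -2.6667/5 = -0.5333
  S[X,Z] = ((0.8333)·(-2) + (1.8333)·(2) + (0.8333)·(-1) + (-3.1667)·(3) + (0.8333)·(1) + (-1.1667)·(-3)) / 5 = -4/5 = -0.8
  S[Y,Y] = ((-1.6667)·(-1.6667) + (1.3333)·(1.3333) + (-0.6667)·(-0.6667) + (0.3333)·(0.3333) + (-0.6667)·(-0.6667) + (1.3333)·(1.3333)) / 5 = 7.3333/5 = 1.4667
  S[Y,Z] = ((-1.6667)·(-2) + (1.3333)·(2) + (-0.6667)·(-1) + (0.3333)·(3) + (-0.6667)·(1) + (1.3333)·(-3)) / 5 = 3/5 = 0.6
  S[Z,Z] = ((-2)·(-2) + (2)·(2) + (-1)·(-1) + (3)·(3) + (1)·(1) + (-3)·(-3)) / 5 = 28/5 = 5.6

S is symmetric (S[j,i] = S[i,j]). Assembling:

S = [[3.3667, -0.5333, -0.8],
 [-0.5333, 1.4667, 0.6],
 [-0.8, 0.6, 5.6]]


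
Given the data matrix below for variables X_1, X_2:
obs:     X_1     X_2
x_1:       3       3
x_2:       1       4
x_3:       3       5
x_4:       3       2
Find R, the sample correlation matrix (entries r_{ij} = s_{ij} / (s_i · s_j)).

Step 1 — column means:
  mean(X_1) = (3 + 1 + 3 + 3) / 4 = 10/4 = 2.5
  mean(X_2) = (3 + 4 + 5 + 2) / 4 = 14/4 = 3.5

Step 2 — sample variances and covariances s[i,j] = (1/(n-1)) · Σ_k (x_{k,i} - mean_i) · (x_{k,j} - mean_j), with n-1 = 3:
  s[X_1,X_1] = ((0.5)·(0.5) + (-1.5)·(-1.5) + (0.5)·(0.5) + (0.5)·(0.5)) / 3 = 3/3 = 1
  s[X_1,X_2] = ((0.5)·(-0.5) + (-1.5)·(0.5) + (0.5)·(1.5) + (0.5)·(-1.5)) / 3 = -1/3 = -0.3333
  s[X_2,X_2] = ((-0.5)·(-0.5) + (0.5)·(0.5) + (1.5)·(1.5) + (-1.5)·(-1.5)) / 3 = 5/3 = 1.6667
  Sample standard deviations s_i = √(s[i,i]):
  s(X_1) = √(1) = 1
  s(X_2) = √(1.6667) = 1.291

Step 3 — r_{ij} = s_{ij} / (s_i · s_j):
  r[X_1,X_1] = 1 (diagonal).
  r[X_1,X_2] = -0.3333 / (1 · 1.291) = -0.3333 / 1.291 = -0.2582
  r[X_2,X_2] = 1 (diagonal).

R is symmetric with unit diagonal. Assembling:

R = [[1, -0.2582],
 [-0.2582, 1]]


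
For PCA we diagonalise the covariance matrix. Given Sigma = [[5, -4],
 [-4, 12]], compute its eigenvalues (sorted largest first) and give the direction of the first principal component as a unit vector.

Step 1 — characteristic polynomial of 2×2 Sigma:
  det(Sigma - λI) = λ² - trace · λ + det = 0.
  trace = 5 + 12 = 17, det = 5·12 - (-4)² = 44.
Step 2 — discriminant:
  Δ = trace² - 4·det = 289 - 176 = 113.
Step 3 — eigenvalues:
  λ = (trace ± √Δ)/2 = (17 ± 10.6301)/2,
  λ_1 = 13.8151,  λ_2 = 3.1849.

Step 4 — unit eigenvector for λ_1: solve (Sigma - λ_1 I)v = 0. First row:
  (5 - 13.8151)·v_x + (-4)·v_y = 0, i.e. (-8.8151)·v_x + (-4)·v_y = 0,
  so v ∝ (b, λ_1 - a) = (-4, 8.8151); multiply by -1 so the first entry is positive: u = (4, -8.8151).
  ||u|| = √((4)² + (-8.8151)²) = √(93.7055) ≈ 9.6802,
  v_1 = u/||u|| ≈ (0.4132, -0.9106) (||v_1|| = 1).

λ_1 = 13.8151,  λ_2 = 3.1849;  v_1 ≈ (0.4132, -0.9106)


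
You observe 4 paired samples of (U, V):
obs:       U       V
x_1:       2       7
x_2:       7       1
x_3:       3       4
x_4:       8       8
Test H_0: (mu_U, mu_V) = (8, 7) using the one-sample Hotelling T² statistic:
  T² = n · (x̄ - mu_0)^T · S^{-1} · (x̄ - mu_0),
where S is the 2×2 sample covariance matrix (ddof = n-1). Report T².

Step 1 — sample mean vector:
  mean(U) = (2 + 7 + 3 + 8) / 4 = 20/4 = 5
  mean(V) = (7 + 1 + 4 + 8) / 4 = 20/4 = 5
  x̄ = (5, 5),  deviation x̄ - mu_0 = (5, 5) - (8, 7) = (-3, -2).

Step 2 — sample covariance matrix, S[i,j] = (1/(n-1)) · Σ_k (x_{k,i} - mean_i) · (x_{k,j} - mean_j), divisor n-1 = 3:
  S[U,U] = ((-3)·(-3) + (2)·(2) + (-2)·(-2) + (3)·(3)) / 3 = 26/3 = 8.6667
  S[U,V] = ((-3)·(2) + (2)·(-4) + (-2)·(-1) + (3)·(3)) / 3 = -3/3 = -1
  S[V,V] = ((2)·(2) + (-4)·(-4) + (-1)·(-1) + (3)·(3)) / 3 = 30/3 = 10
  S = [[8.6667, -1],
 [-1, 10]].

Step 3 — invert S. det(S) = 8.6667·10 - (-1)² = 85.6667.
  S^{-1} = (1/det) · [[d, -b], [-b, a]] = [[0.1167, 0.0117],
 [0.0117, 0.1012]].

Step 4 — quadratic form (x̄ - mu_0)^T · S^{-1} · (x̄ - mu_0):
  S^{-1} · (x̄ - mu_0) = (-0.3735, -0.2374),
  (x̄ - mu_0)^T · [...] = (-3)·(-0.3735) + (-2)·(-0.2374) = 1.5953.

Step 5 — scale by n: T² = 4 · 1.5953 = 6.3813.

T² ≈ 6.3813


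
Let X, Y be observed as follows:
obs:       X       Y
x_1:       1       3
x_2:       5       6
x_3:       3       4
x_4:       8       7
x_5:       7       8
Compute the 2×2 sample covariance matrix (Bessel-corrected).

Step 1 — column means:
  mean(X) = (1 + 5 + 3 + 8 + 7) / 5 = 24/5 = 4.8
  mean(Y) = (3 + 6 + 4 + 7 + 8) / 5 = 28/5 = 5.6

Step 2 — sample covariance S[i,j] = (1/(n-1)) · Σ_k (x_{k,i} - mean_i) · (x_{k,j} - mean_j), with n-1 = 4.
  S[X,X] = ((-3.8)·(-3.8) + (0.2)·(0.2) + (-1.8)·(-1.8) + (3.2)·(3.2) + (2.2)·(2.2)) / 4 = 32.8/4 = 8.2
  S[X,Y] = ((-3.8)·(-2.6) + (0.2)·(0.4) + (-1.8)·(-1.6) + (3.2)·(1.4) + (2.2)·(2.4)) / 4 = 22.6/4 = 5.65
  S[Y,Y] = ((-2.6)·(-2.6) + (0.4)·(0.4) + (-1.6)·(-1.6) + (1.4)·(1.4) + (2.4)·(2.4)) / 4 = 17.2/4 = 4.3

S is symmetric (S[j,i] = S[i,j]). Assembling:

S = [[8.2, 5.65],
 [5.65, 4.3]]


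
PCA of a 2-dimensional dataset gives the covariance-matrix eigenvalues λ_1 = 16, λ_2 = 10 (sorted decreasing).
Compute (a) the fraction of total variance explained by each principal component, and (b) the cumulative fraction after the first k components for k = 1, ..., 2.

Step 1 — total variance = trace(Sigma) = Σ λ_i = 16 + 10 = 26.

Step 2 — fraction explained by component i = λ_i / Σ λ:
  PC1: 16/26 = 0.6154
  PC2: 10/26 = 0.3846

Step 3 — cumulative fraction after k components = (λ_1 + ... + λ_k) / Σ λ:
  k = 1: 16/26 = 0.6154
  k = 2: (16 + 10)/26 = 26/26 = 1

Summary (fraction, with percent):

explained: PC1 0.6154 (61.54%), PC2 0.3846 (38.46%);  cumulative: 0.6154, 1


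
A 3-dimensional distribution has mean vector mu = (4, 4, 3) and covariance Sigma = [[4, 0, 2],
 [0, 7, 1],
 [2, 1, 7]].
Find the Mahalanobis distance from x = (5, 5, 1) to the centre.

Step 1 — centre the observation: (x - mu) = (1, 1, -2).

Step 2 — invert Sigma (cofactor / det for 3×3, or solve directly):
  Sigma^{-1} = [[0.2927, 0.0122, -0.0854],
 [0.0122, 0.1463, -0.0244],
 [-0.0854, -0.0244, 0.1707]].

Step 3 — form the quadratic (x - mu)^T · Sigma^{-1} · (x - mu):
  Sigma^{-1} · (x - mu) = (0.4756, 0.2073, -0.4512).
  (x - mu)^T · [Sigma^{-1} · (x - mu)] = (1)·(0.4756) + (1)·(0.2073) + (-2)·(-0.4512) = 1.5854.

Step 4 — take square root: d = √(1.5854) ≈ 1.2591.

d(x, mu) = √(1.5854) ≈ 1.2591


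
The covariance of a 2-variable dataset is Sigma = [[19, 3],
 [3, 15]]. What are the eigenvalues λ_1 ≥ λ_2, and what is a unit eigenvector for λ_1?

Step 1 — characteristic polynomial of 2×2 Sigma:
  det(Sigma - λI) = λ² - trace · λ + det = 0.
  trace = 19 + 15 = 34, det = 19·15 - (3)² = 276.
Step 2 — discriminant:
  Δ = trace² - 4·det = 1156 - 1104 = 52.
Step 3 — eigenvalues:
  λ = (trace ± √Δ)/2 = (34 ± 7.2111)/2,
  λ_1 = 20.6056,  λ_2 = 13.3944.

Step 4 — unit eigenvector for λ_1: solve (Sigma - λ_1 I)v = 0. First row:
  (19 - 20.6056)·v_x + (3)·v_y = 0, i.e. (-1.6056)·v_x + (3)·v_y = 0,
  so v ∝ (b, λ_1 - a) = (3, 1.6056) = u.
  ||u|| = √((3)² + (1.6056)²) = √(11.5778) ≈ 3.4026,
  v_1 = u/||u|| ≈ (0.8817, 0.4719) (||v_1|| = 1).

λ_1 = 20.6056,  λ_2 = 13.3944;  v_1 ≈ (0.8817, 0.4719)


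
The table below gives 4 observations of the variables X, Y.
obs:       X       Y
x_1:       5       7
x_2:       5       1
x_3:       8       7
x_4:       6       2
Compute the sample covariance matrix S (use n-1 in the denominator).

Step 1 — column means:
  mean(X) = (5 + 5 + 8 + 6) / 4 = 24/4 = 6
  mean(Y) = (7 + 1 + 7 + 2) / 4 = 17/4 = 4.25

Step 2 — sample covariance S[i,j] = (1/(n-1)) · Σ_k (x_{k,i} - mean_i) · (x_{k,j} - mean_j), with n-1 = 3.
  S[X,X] = ((-1)·(-1) + (-1)·(-1) + (2)·(2) + (0)·(0)) / 3 = 6/3 = 2
  S[X,Y] = ((-1)·(2.75) + (-1)·(-3.25) + (2)·(2.75) + (0)·(-2.25)) / 3 = 6/3 = 2
  S[Y,Y] = ((2.75)·(2.75) + (-3.25)·(-3.25) + (2.75)·(2.75) + (-2.25)·(-2.25)) / 3 = 30.75/3 = 10.25

S is symmetric (S[j,i] = S[i,j]). Assembling:

S = [[2, 2],
 [2, 10.25]]


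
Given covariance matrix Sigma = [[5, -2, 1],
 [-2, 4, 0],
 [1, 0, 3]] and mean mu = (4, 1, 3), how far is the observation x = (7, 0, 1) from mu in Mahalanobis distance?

Step 1 — centre the observation: (x - mu) = (3, -1, -2).

Step 2 — invert Sigma (cofactor / det for 3×3, or solve directly):
  Sigma^{-1} = [[0.2727, 0.1364, -0.0909],
 [0.1364, 0.3182, -0.0455],
 [-0.0909, -0.0455, 0.3636]].

Step 3 — form the quadratic (x - mu)^T · Sigma^{-1} · (x - mu):
  Sigma^{-1} · (x - mu) = (0.8636, 0.1818, -0.9545).
  (x - mu)^T · [Sigma^{-1} · (x - mu)] = (3)·(0.8636) + (-1)·(0.1818) + (-2)·(-0.9545) = 4.3182.

Step 4 — take square root: d = √(4.3182) ≈ 2.078.

d(x, mu) = √(4.3182) ≈ 2.078


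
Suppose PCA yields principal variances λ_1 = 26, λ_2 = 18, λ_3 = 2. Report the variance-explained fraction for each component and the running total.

Step 1 — total variance = trace(Sigma) = Σ λ_i = 26 + 18 + 2 = 46.

Step 2 — fraction explained by component i = λ_i / Σ λ:
  PC1: 26/46 = 0.5652
  PC2: 18/46 = 0.3913
  PC3: 2/46 = 0.0435

Step 3 — cumulative fraction after k components = (λ_1 + ... + λ_k) / Σ λ:
  k = 1: 26/46 = 0.5652
  k = 2: (26 + 18)/46 = 44/46 = 0.9565
  k = 3: (26 + 18 + 2)/46 = 46/46 = 1

Summary (fraction, with percent):

explained: PC1 0.5652 (56.52%), PC2 0.3913 (39.13%), PC3 0.0435 (4.35%);  cumulative: 0.5652, 0.9565, 1


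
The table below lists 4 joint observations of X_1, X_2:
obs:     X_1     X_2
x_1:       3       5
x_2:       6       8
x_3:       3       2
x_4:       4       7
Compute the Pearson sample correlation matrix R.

Step 1 — column means:
  mean(X_1) = (3 + 6 + 3 + 4) / 4 = 16/4 = 4
  mean(X_2) = (5 + 8 + 2 + 7) / 4 = 22/4 = 5.5

Step 2 — sample variances and covariances s[i,j] = (1/(n-1)) · Σ_k (x_{k,i} - mean_i) · (x_{k,j} - mean_j), with n-1 = 3:
  s[X_1,X_1] = ((-1)·(-1) + (2)·(2) + (-1)·(-1) + (0)·(0)) / 3 = 6/3 = 2
  s[X_1,X_2] = ((-1)·(-0.5) + (2)·(2.5) + (-1)·(-3.5) + (0)·(1.5)) / 3 = 9/3 = 3
  s[X_2,X_2] = ((-0.5)·(-0.5) + (2.5)·(2.5) + (-3.5)·(-3.5) + (1.5)·(1.5)) / 3 = 21/3 = 7
  Sample standard deviations s_i = √(s[i,i]):
  s(X_1) = √(2) = 1.4142
  s(X_2) = √(7) = 2.6458

Step 3 — r_{ij} = s_{ij} / (s_i · s_j):
  r[X_1,X_1] = 1 (diagonal).
  r[X_1,X_2] = 3 / (1.4142 · 2.6458) = 3 / 3.7417 = 0.8018
  r[X_2,X_2] = 1 (diagonal).

R is symmetric with unit diagonal. Assembling:

R = [[1, 0.8018],
 [0.8018, 1]]


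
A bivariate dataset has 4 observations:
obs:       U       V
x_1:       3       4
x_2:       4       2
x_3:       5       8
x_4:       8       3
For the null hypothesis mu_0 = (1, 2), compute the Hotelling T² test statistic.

Step 1 — sample mean vector:
  mean(U) = (3 + 4 + 5 + 8) / 4 = 20/4 = 5
  mean(V) = (4 + 2 + 8 + 3) / 4 = 17/4 = 4.25
  x̄ = (5, 4.25),  deviation x̄ - mu_0 = (5, 4.25) - (1, 2) = (4, 2.25).

Step 2 — sample covariance matrix, S[i,j] = (1/(n-1)) · Σ_k (x_{k,i} - mean_i) · (x_{k,j} - mean_j), divisor n-1 = 3:
  S[U,U] = ((-2)·(-2) + (-1)·(-1) + (0)·(0) + (3)·(3)) / 3 = 14/3 = 4.6667
  S[U,V] = ((-2)·(-0.25) + (-1)·(-2.25) + (0)·(3.75) + (3)·(-1.25)) / 3 = -1/3 = -0.3333
  S[V,V] = ((-0.25)·(-0.25) + (-2.25)·(-2.25) + (3.75)·(3.75) + (-1.25)·(-1.25)) / 3 = 20.75/3 = 6.9167
  S = [[4.6667, -0.3333],
 [-0.3333, 6.9167]].

Step 3 — invert S. det(S) = 4.6667·6.9167 - (-0.3333)² = 32.1667.
  S^{-1} = (1/det) · [[d, -b], [-b, a]] = [[0.215, 0.0104],
 [0.0104, 0.1451]].

Step 4 — quadratic form (x̄ - mu_0)^T · S^{-1} · (x̄ - mu_0):
  S^{-1} · (x̄ - mu_0) = (0.8834, 0.3679),
  (x̄ - mu_0)^T · [...] = (4)·(0.8834) + (2.25)·(0.3679) = 4.3614.

Step 5 — scale by n: T² = 4 · 4.3614 = 17.4456.

T² ≈ 17.4456


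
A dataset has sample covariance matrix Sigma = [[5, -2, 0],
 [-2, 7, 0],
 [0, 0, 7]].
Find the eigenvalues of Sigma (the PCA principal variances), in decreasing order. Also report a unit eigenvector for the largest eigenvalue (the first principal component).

Step 1 — characteristic polynomial p(λ) = det(λI - Sigma) = λ³ - tr·λ² + c_1·λ - det, where tr = trace, c_1 = sum of the principal 2×2 minors, det = det(Sigma):
  tr = 5 + 7 + 7 = 19,
  c_1 = (5·7 - (-2)²) + (5·7 - (0)²) + (7·7 - (0)²) = 31 + 35 + 49 = 115,
  det = 5·(7·7 - (0)²) - (-2)·((-2)·7 - (0)·(0)) + (0)·((-2)·(0) - 7·(0)) = 5·(49) - (-2)·(-14) + (0)·(0) = 217.
  So p(λ) = λ³ - 19λ² + 115λ - 217.
Step 2 — look for an integer root (rational root theorem: any rational root is an integer divisor of 217). Testing λ = 7:
  p(7) = 343 - 931 + 805 - 217 = 0  ✓
  Dividing out (λ - 7): p(λ) = (λ - 7)(λ² - 12λ + 31).
Step 3 — remaining eigenvalues from the quadratic λ² - 12λ + 31 = 0:
  Δ = 12² - 4·31 = 144 - 124 = 20,  λ = (12 ± √20)/2 = (12 ± 4.4721)/2 ≈ 8.2361 or 3.7639.
  Sorted: λ_1 = 8.2361,  λ_2 = 7,  λ_3 = 3.7639  (check: sum = 19 = tr ✓).

Step 4 — unit eigenvector for λ_1 ≈ 8.2361: v spans the null space of (Sigma - λ_1 I), whose rows are
  r_1 = (-3.2361, -2, 0),  r_2 = (-2, -1.2361, 0),  r_3 = (0, 0, -1.2361).
  v is orthogonal to every row, so take v ∝ r_1 × r_3 = ((-2)·(-1.2361) - (0)·(0), (0)·(0) - (-3.2361)·(-1.2361), (-3.2361)·(0) - (-2)·(0)) ≈ (2.4721, -4, 0).
  Let u = (2.4721, -4, 0).
  ||u|| = √((2.4721)² + (-4)² + (0)²) = √(22.1115) ≈ 4.7023,  v_1 = u/||u|| ≈ (0.5257, -0.8507, 0) (||v_1|| = 1).

λ_1 = 8.2361,  λ_2 = 7,  λ_3 = 3.7639;  v_1 ≈ (0.5257, -0.8507, 0)


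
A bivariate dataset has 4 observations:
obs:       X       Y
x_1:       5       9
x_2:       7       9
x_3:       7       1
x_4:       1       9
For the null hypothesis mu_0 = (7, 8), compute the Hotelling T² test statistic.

Step 1 — sample mean vector:
  mean(X) = (5 + 7 + 7 + 1) / 4 = 20/4 = 5
  mean(Y) = (9 + 9 + 1 + 9) / 4 = 28/4 = 7
  x̄ = (5, 7),  deviation x̄ - mu_0 = (5, 7) - (7, 8) = (-2, -1).

Step 2 — sample covariance matrix, S[i,j] = (1/(n-1)) · Σ_k (x_{k,i} - mean_i) · (x_{k,j} - mean_j), divisor n-1 = 3:
  S[X,X] = ((0)·(0) + (2)·(2) + (2)·(2) + (-4)·(-4)) / 3 = 24/3 = 8
  S[X,Y] = ((0)·(2) + (2)·(2) + (2)·(-6) + (-4)·(2)) / 3 = -16/3 = -5.3333
  S[Y,Y] = ((2)·(2) + (2)·(2) + (-6)·(-6) + (2)·(2)) / 3 = 48/3 = 16
  S = [[8, -5.3333],
 [-5.3333, 16]].

Step 3 — invert S. det(S) = 8·16 - (-5.3333)² = 99.5556.
  S^{-1} = (1/det) · [[d, -b], [-b, a]] = [[0.1607, 0.0536],
 [0.0536, 0.0804]].

Step 4 — quadratic form (x̄ - mu_0)^T · S^{-1} · (x̄ - mu_0):
  S^{-1} · (x̄ - mu_0) = (-0.375, -0.1875),
  (x̄ - mu_0)^T · [...] = (-2)·(-0.375) + (-1)·(-0.1875) = 0.9375.

Step 5 — scale by n: T² = 4 · 0.9375 = 3.75.

T² ≈ 3.75


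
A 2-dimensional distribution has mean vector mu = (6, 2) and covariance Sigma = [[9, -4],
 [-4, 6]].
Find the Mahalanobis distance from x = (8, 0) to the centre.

Step 1 — centre the observation: (x - mu) = (2, -2).

Step 2 — invert Sigma. det(Sigma) = 9·6 - (-4)² = 38.
  Sigma^{-1} = (1/det) · [[d, -b], [-b, a]] = [[0.1579, 0.1053],
 [0.1053, 0.2368]].

Step 3 — form the quadratic (x - mu)^T · Sigma^{-1} · (x - mu):
  Sigma^{-1} · (x - mu) = (0.1053, -0.2632).
  (x - mu)^T · [Sigma^{-1} · (x - mu)] = (2)·(0.1053) + (-2)·(-0.2632) = 0.7368.

Step 4 — take square root: d = √(0.7368) ≈ 0.8584.

d(x, mu) = √(0.7368) ≈ 0.8584


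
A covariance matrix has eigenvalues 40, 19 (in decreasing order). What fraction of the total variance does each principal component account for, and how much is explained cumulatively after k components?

Step 1 — total variance = trace(Sigma) = Σ λ_i = 40 + 19 = 59.

Step 2 — fraction explained by component i = λ_i / Σ λ:
  PC1: 40/59 = 0.678
  PC2: 19/59 = 0.322

Step 3 — cumulative fraction after k components = (λ_1 + ... + λ_k) / Σ λ:
  k = 1: 40/59 = 0.678
  k = 2: (40 + 19)/59 = 59/59 = 1

Summary (fraction, with percent):

explained: PC1 0.678 (67.8%), PC2 0.322 (32.2%);  cumulative: 0.678, 1


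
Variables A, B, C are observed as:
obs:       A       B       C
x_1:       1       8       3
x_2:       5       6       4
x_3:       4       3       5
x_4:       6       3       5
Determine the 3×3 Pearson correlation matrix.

Step 1 — column means:
  mean(A) = (1 + 5 + 4 + 6) / 4 = 16/4 = 4
  mean(B) = (8 + 6 + 3 + 3) / 4 = 20/4 = 5
  mean(C) = (3 + 4 + 5 + 5) / 4 = 17/4 = 4.25

Step 2 — sample variances and covariances s[i,j] = (1/(n-1)) · Σ_k (x_{k,i} - mean_i) · (x_{k,j} - mean_j), with n-1 = 3:
  s[A,A] = ((-3)·(-3) + (1)·(1) + (0)·(0) + (2)·(2)) / 3 = 14/3 = 4.6667
  s[A,B] = ((-3)·(3) + (1)·(1) + (0)·(-2) + (2)·(-2)) / 3 = -12/3 = -4
  s[A,C] = ((-3)·(-1.25) + (1)·(-0.25) + (0)·(0.75) + (2)·(0.75)) / 3 = 5/3 = 1.6667
  s[B,B] = ((3)·(3) + (1)·(1) + (-2)·(-2) + (-2)·(-2)) / 3 = 18/3 = 6
  s[B,C] = ((3)·(-1.25) + (1)·(-0.25) + (-2)·(0.75) + (-2)·(0.75)) / 3 = -7/3 = -2.3333
  s[C,C] = ((-1.25)·(-1.25) + (-0.25)·(-0.25) + (0.75)·(0.75) + (0.75)·(0.75)) / 3 = 2.75/3 = 0.9167
  Sample standard deviations s_i = √(s[i,i]):
  s(A) = √(4.6667) = 2.1602
  s(B) = √(6) = 2.4495
  s(C) = √(0.9167) = 0.9574

Step 3 — r_{ij} = s_{ij} / (s_i · s_j):
  r[A,A] = 1 (diagonal).
  r[A,B] = -4 / (2.1602 · 2.4495) = -4 / 5.2915 = -0.7559
  r[A,C] = 1.6667 / (2.1602 · 0.9574) = 1.6667 / 2.0683 = 0.8058
  r[B,B] = 1 (diagonal).
  r[B,C] = -2.3333 / (2.4495 · 0.9574) = -2.3333 / 2.3452 = -0.9949
  r[C,C] = 1 (diagonal).

R is symmetric with unit diagonal. Assembling:

R = [[1, -0.7559, 0.8058],
 [-0.7559, 1, -0.9949],
 [0.8058, -0.9949, 1]]


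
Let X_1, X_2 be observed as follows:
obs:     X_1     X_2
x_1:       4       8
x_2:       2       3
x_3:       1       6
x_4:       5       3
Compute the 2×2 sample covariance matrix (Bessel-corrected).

Step 1 — column means:
  mean(X_1) = (4 + 2 + 1 + 5) / 4 = 12/4 = 3
  mean(X_2) = (8 + 3 + 6 + 3) / 4 = 20/4 = 5

Step 2 — sample covariance S[i,j] = (1/(n-1)) · Σ_k (x_{k,i} - mean_i) · (x_{k,j} - mean_j), with n-1 = 3.
  S[X_1,X_1] = ((1)·(1) + (-1)·(-1) + (-2)·(-2) + (2)·(2)) / 3 = 10/3 = 3.3333
  S[X_1,X_2] = ((1)·(3) + (-1)·(-2) + (-2)·(1) + (2)·(-2)) / 3 = -1/3 = -0.3333
  S[X_2,X_2] = ((3)·(3) + (-2)·(-2) + (1)·(1) + (-2)·(-2)) / 3 = 18/3 = 6

S is symmetric (S[j,i] = S[i,j]). Assembling:

S = [[3.3333, -0.3333],
 [-0.3333, 6]]


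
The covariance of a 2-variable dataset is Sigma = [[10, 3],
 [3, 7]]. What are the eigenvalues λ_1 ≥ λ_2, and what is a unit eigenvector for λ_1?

Step 1 — characteristic polynomial of 2×2 Sigma:
  det(Sigma - λI) = λ² - trace · λ + det = 0.
  trace = 10 + 7 = 17, det = 10·7 - (3)² = 61.
Step 2 — discriminant:
  Δ = trace² - 4·det = 289 - 244 = 45.
Step 3 — eigenvalues:
  λ = (trace ± √Δ)/2 = (17 ± 6.7082)/2,
  λ_1 = 11.8541,  λ_2 = 5.1459.

Step 4 — unit eigenvector for λ_1: solve (Sigma - λ_1 I)v = 0. First row:
  (10 - 11.8541)·v_x + (3)·v_y = 0, i.e. (-1.8541)·v_x + (3)·v_y = 0,
  so v ∝ (b, λ_1 - a) = (3, 1.8541) = u.
  ||u|| = √((3)² + (1.8541)²) = √(12.4377) ≈ 3.5267,
  v_1 = u/||u|| ≈ (0.8507, 0.5257) (||v_1|| = 1).

λ_1 = 11.8541,  λ_2 = 5.1459;  v_1 ≈ (0.8507, 0.5257)


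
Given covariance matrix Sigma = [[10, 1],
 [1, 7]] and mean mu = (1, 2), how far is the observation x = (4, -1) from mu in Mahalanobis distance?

Step 1 — centre the observation: (x - mu) = (3, -3).

Step 2 — invert Sigma. det(Sigma) = 10·7 - (1)² = 69.
  Sigma^{-1} = (1/det) · [[d, -b], [-b, a]] = [[0.1014, -0.0145],
 [-0.0145, 0.1449]].

Step 3 — form the quadratic (x - mu)^T · Sigma^{-1} · (x - mu):
  Sigma^{-1} · (x - mu) = (0.3478, -0.4783).
  (x - mu)^T · [Sigma^{-1} · (x - mu)] = (3)·(0.3478) + (-3)·(-0.4783) = 2.4783.

Step 4 — take square root: d = √(2.4783) ≈ 1.5742.

d(x, mu) = √(2.4783) ≈ 1.5742


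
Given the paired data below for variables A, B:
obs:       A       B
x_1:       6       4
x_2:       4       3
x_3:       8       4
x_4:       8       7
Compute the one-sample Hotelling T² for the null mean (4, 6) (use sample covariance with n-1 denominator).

Step 1 — sample mean vector:
  mean(A) = (6 + 4 + 8 + 8) / 4 = 26/4 = 6.5
  mean(B) = (4 + 3 + 4 + 7) / 4 = 18/4 = 4.5
  x̄ = (6.5, 4.5),  deviation x̄ - mu_0 = (6.5, 4.5) - (4, 6) = (2.5, -1.5).

Step 2 — sample covariance matrix, S[i,j] = (1/(n-1)) · Σ_k (x_{k,i} - mean_i) · (x_{k,j} - mean_j), divisor n-1 = 3:
  S[A,A] = ((-0.5)·(-0.5) + (-2.5)·(-2.5) + (1.5)·(1.5) + (1.5)·(1.5)) / 3 = 11/3 = 3.6667
  S[A,B] = ((-0.5)·(-0.5) + (-2.5)·(-1.5) + (1.5)·(-0.5) + (1.5)·(2.5)) / 3 = 7/3 = 2.3333
  S[B,B] = ((-0.5)·(-0.5) + (-1.5)·(-1.5) + (-0.5)·(-0.5) + (2.5)·(2.5)) / 3 = 9/3 = 3
  S = [[3.6667, 2.3333],
 [2.3333, 3]].

Step 3 — invert S. det(S) = 3.6667·3 - (2.3333)² = 5.5556.
  S^{-1} = (1/det) · [[d, -b], [-b, a]] = [[0.54, -0.42],
 [-0.42, 0.66]].

Step 4 — quadratic form (x̄ - mu_0)^T · S^{-1} · (x̄ - mu_0):
  S^{-1} · (x̄ - mu_0) = (1.98, -2.04),
  (x̄ - mu_0)^T · [...] = (2.5)·(1.98) + (-1.5)·(-2.04) = 8.01.

Step 5 — scale by n: T² = 4 · 8.01 = 32.04.

T² ≈ 32.04


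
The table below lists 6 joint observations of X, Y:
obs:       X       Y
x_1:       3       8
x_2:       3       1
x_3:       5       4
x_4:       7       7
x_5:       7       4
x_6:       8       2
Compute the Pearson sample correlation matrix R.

Step 1 — column means:
  mean(X) = (3 + 3 + 5 + 7 + 7 + 8) / 6 = 33/6 = 5.5
  mean(Y) = (8 + 1 + 4 + 7 + 4 + 2) / 6 = 26/6 = 4.3333

Step 2 — sample variances and covariances s[i,j] = (1/(n-1)) · Σ_k (x_{k,i} - mean_i) · (x_{k,j} - mean_j), with n-1 = 5:
  s[X,X] = ((-2.5)·(-2.5) + (-2.5)·(-2.5) + (-0.5)·(-0.5) + (1.5)·(1.5) + (1.5)·(1.5) + (2.5)·(2.5)) / 5 = 23.5/5 = 4.7
  s[X,Y] = ((-2.5)·(3.6667) + (-2.5)·(-3.3333) + (-0.5)·(-0.3333) + (1.5)·(2.6667) + (1.5)·(-0.3333) + (2.5)·(-2.3333)) / 5 = -3/5 = -0.6
  s[Y,Y] = ((3.6667)·(3.6667) + (-3.3333)·(-3.3333) + (-0.3333)·(-0.3333) + (2.6667)·(2.6667) + (-0.3333)·(-0.3333) + (-2.3333)·(-2.3333)) / 5 = 37.3333/5 = 7.4667
  Sample standard deviations s_i = √(s[i,i]):
  s(X) = √(4.7) = 2.1679
  s(Y) = √(7.4667) = 2.7325

Step 3 — r_{ij} = s_{ij} / (s_i · s_j):
  r[X,X] = 1 (diagonal).
  r[X,Y] = -0.6 / (2.1679 · 2.7325) = -0.6 / 5.924 = -0.1013
  r[Y,Y] = 1 (diagonal).

R is symmetric with unit diagonal. Assembling:

R = [[1, -0.1013],
 [-0.1013, 1]]


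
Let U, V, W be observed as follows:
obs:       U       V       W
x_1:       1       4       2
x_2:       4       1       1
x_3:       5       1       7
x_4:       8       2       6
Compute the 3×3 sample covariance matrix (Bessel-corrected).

Step 1 — column means:
  mean(U) = (1 + 4 + 5 + 8) / 4 = 18/4 = 4.5
  mean(V) = (4 + 1 + 1 + 2) / 4 = 8/4 = 2
  mean(W) = (2 + 1 + 7 + 6) / 4 = 16/4 = 4

Step 2 — sample covariance S[i,j] = (1/(n-1)) · Σ_k (x_{k,i} - mean_i) · (x_{k,j} - mean_j), with n-1 = 3.
  S[U,U] = ((-3.5)·(-3.5) + (-0.5)·(-0.5) + (0.5)·(0.5) + (3.5)·(3.5)) / 3 = 25/3 = 8.3333
  S[U,V] = ((-3.5)·(2) + (-0.5)·(-1) + (0.5)·(-1) + (3.5)·(0)) / 3 = -7/3 = -2.3333
  S[U,W] = ((-3.5)·(-2) + (-0.5)·(-3) + (0.5)·(3) + (3.5)·(2)) / 3 = 17/3 = 5.6667
  S[V,V] = ((2)·(2) + (-1)·(-1) + (-1)·(-1) + (0)·(0)) / 3 = 6/3 = 2
  S[V,W] = ((2)·(-2) + (-1)·(-3) + (-1)·(3) + (0)·(2)) / 3 = -4/3 = -1.3333
  S[W,W] = ((-2)·(-2) + (-3)·(-3) + (3)·(3) + (2)·(2)) / 3 = 26/3 = 8.6667

S is symmetric (S[j,i] = S[i,j]). Assembling:

S = [[8.3333, -2.3333, 5.6667],
 [-2.3333, 2, -1.3333],
 [5.6667, -1.3333, 8.6667]]


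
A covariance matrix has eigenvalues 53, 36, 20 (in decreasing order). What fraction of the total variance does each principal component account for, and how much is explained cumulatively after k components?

Step 1 — total variance = trace(Sigma) = Σ λ_i = 53 + 36 + 20 = 109.

Step 2 — fraction explained by component i = λ_i / Σ λ:
  PC1: 53/109 = 0.4862
  PC2: 36/109 = 0.3303
  PC3: 20/109 = 0.1835

Step 3 — cumulative fraction after k components = (λ_1 + ... + λ_k) / Σ λ:
  k = 1: 53/109 = 0.4862
  k = 2: (53 + 36)/109 = 89/109 = 0.8165
  k = 3: (53 + 36 + 20)/109 = 109/109 = 1

Summary (fraction, with percent):

explained: PC1 0.4862 (48.62%), PC2 0.3303 (33.03%), PC3 0.1835 (18.35%);  cumulative: 0.4862, 0.8165, 1


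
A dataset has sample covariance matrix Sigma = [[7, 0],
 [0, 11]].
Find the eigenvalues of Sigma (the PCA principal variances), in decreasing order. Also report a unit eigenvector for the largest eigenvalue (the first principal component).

Step 1 — characteristic polynomial of 2×2 Sigma:
  det(Sigma - λI) = λ² - trace · λ + det = 0.
  trace = 7 + 11 = 18, det = 7·11 - (0)² = 77.
Step 2 — discriminant:
  Δ = trace² - 4·det = 324 - 308 = 16.
Step 3 — eigenvalues:
  λ = (trace ± √Δ)/2 = (18 ± 4)/2,
  λ_1 = 11,  λ_2 = 7.

Step 4 — unit eigenvector for λ_1: Sigma is diagonal, so its eigenvectors are the coordinate axes. λ_1 = 11 is the diagonal entry on the second coordinate axis, hence
  v_1 = (0, 1) (||v_1|| = 1).

λ_1 = 11,  λ_2 = 7;  v_1 ≈ (0, 1)


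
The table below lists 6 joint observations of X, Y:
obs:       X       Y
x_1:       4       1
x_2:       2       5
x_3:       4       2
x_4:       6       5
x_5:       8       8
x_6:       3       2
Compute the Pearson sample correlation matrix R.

Step 1 — column means:
  mean(X) = (4 + 2 + 4 + 6 + 8 + 3) / 6 = 27/6 = 4.5
  mean(Y) = (1 + 5 + 2 + 5 + 8 + 2) / 6 = 23/6 = 3.8333

Step 2 — sample variances and covariances s[i,j] = (1/(n-1)) · Σ_k (x_{k,i} - mean_i) · (x_{k,j} - mean_j), with n-1 = 5:
  s[X,X] = ((-0.5)·(-0.5) + (-2.5)·(-2.5) + (-0.5)·(-0.5) + (1.5)·(1.5) + (3.5)·(3.5) + (-1.5)·(-1.5)) / 5 = 23.5/5 = 4.7
  s[X,Y] = ((-0.5)·(-2.8333) + (-2.5)·(1.1667) + (-0.5)·(-1.8333) + (1.5)·(1.1667) + (3.5)·(4.1667) + (-1.5)·(-1.8333)) / 5 = 18.5/5 = 3.7
  s[Y,Y] = ((-2.8333)·(-2.8333) + (1.1667)·(1.1667) + (-1.8333)·(-1.8333) + (1.1667)·(1.1667) + (4.1667)·(4.1667) + (-1.8333)·(-1.8333)) / 5 = 34.8333/5 = 6.9667
  Sample standard deviations s_i = √(s[i,i]):
  s(X) = √(4.7) = 2.1679
  s(Y) = √(6.9667) = 2.6394

Step 3 — r_{ij} = s_{ij} / (s_i · s_j):
  r[X,X] = 1 (diagonal).
  r[X,Y] = 3.7 / (2.1679 · 2.6394) = 3.7 / 5.7222 = 0.6466
  r[Y,Y] = 1 (diagonal).

R is symmetric with unit diagonal. Assembling:

R = [[1, 0.6466],
 [0.6466, 1]]


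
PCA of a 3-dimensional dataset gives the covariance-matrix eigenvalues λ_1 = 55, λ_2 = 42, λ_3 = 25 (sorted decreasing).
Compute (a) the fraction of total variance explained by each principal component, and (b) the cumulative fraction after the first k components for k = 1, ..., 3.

Step 1 — total variance = trace(Sigma) = Σ λ_i = 55 + 42 + 25 = 122.

Step 2 — fraction explained by component i = λ_i / Σ λ:
  PC1: 55/122 = 0.4508
  PC2: 42/122 = 0.3443
  PC3: 25/122 = 0.2049

Step 3 — cumulative fraction after k components = (λ_1 + ... + λ_k) / Σ λ:
  k = 1: 55/122 = 0.4508
  k = 2: (55 + 42)/122 = 97/122 = 0.7951
  k = 3: (55 + 42 + 25)/122 = 122/122 = 1

Summary (fraction, with percent):

explained: PC1 0.4508 (45.08%), PC2 0.3443 (34.43%), PC3 0.2049 (20.49%);  cumulative: 0.4508, 0.7951, 1


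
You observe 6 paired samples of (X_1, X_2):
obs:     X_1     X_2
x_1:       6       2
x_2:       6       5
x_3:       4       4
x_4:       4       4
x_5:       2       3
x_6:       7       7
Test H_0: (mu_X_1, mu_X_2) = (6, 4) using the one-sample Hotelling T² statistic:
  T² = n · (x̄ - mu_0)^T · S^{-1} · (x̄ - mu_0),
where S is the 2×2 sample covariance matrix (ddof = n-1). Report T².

Step 1 — sample mean vector:
  mean(X_1) = (6 + 6 + 4 + 4 + 2 + 7) / 6 = 29/6 = 4.8333
  mean(X_2) = (2 + 5 + 4 + 4 + 3 + 7) / 6 = 25/6 = 4.1667
  x̄ = (4.8333, 4.1667),  deviation x̄ - mu_0 = (4.8333, 4.1667) - (6, 4) = (-1.1667, 0.1667).

Step 2 — sample covariance matrix, S[i,j] = (1/(n-1)) · Σ_k (x_{k,i} - mean_i) · (x_{k,j} - mean_j), divisor n-1 = 5:
  S[X_1,X_1] = ((1.1667)·(1.1667) + (1.1667)·(1.1667) + (-0.8333)·(-0.8333) + (-0.8333)·(-0.8333) + (-2.8333)·(-2.8333) + (2.1667)·(2.1667)) / 5 = 16.8333/5 = 3.3667
  S[X_1,X_2] = ((1.1667)·(-2.1667) + (1.1667)·(0.8333) + (-0.8333)·(-0.1667) + (-0.8333)·(-0.1667) + (-2.8333)·(-1.1667) + (2.1667)·(2.8333)) / 5 = 8.1667/5 = 1.6333
  S[X_2,X_2] = ((-2.1667)·(-2.1667) + (0.8333)·(0.8333) + (-0.1667)·(-0.1667) + (-0.1667)·(-0.1667) + (-1.1667)·(-1.1667) + (2.8333)·(2.8333)) / 5 = 14.8333/5 = 2.9667
  S = [[3.3667, 1.6333],
 [1.6333, 2.9667]].

Step 3 — invert S. det(S) = 3.3667·2.9667 - (1.6333)² = 7.32.
  S^{-1} = (1/det) · [[d, -b], [-b, a]] = [[0.4053, -0.2231],
 [-0.2231, 0.4599]].

Step 4 — quadratic form (x̄ - mu_0)^T · S^{-1} · (x̄ - mu_0):
  S^{-1} · (x̄ - mu_0) = (-0.51, 0.337),
  (x̄ - mu_0)^T · [...] = (-1.1667)·(-0.51) + (0.1667)·(0.337) = 0.6512.

Step 5 — scale by n: T² = 6 · 0.6512 = 3.9071.

T² ≈ 3.9071


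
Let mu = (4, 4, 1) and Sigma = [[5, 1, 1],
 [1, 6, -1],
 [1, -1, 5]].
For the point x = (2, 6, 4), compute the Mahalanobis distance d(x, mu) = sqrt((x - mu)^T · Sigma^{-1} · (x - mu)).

Step 1 — centre the observation: (x - mu) = (-2, 2, 3).

Step 2 — invert Sigma (cofactor / det for 3×3, or solve directly):
  Sigma^{-1} = [[0.2197, -0.0455, -0.053],
 [-0.0455, 0.1818, 0.0455],
 [-0.053, 0.0455, 0.2197]].

Step 3 — form the quadratic (x - mu)^T · Sigma^{-1} · (x - mu):
  Sigma^{-1} · (x - mu) = (-0.6894, 0.5909, 0.8561).
  (x - mu)^T · [Sigma^{-1} · (x - mu)] = (-2)·(-0.6894) + (2)·(0.5909) + (3)·(0.8561) = 5.1288.

Step 4 — take square root: d = √(5.1288) ≈ 2.2647.

d(x, mu) = √(5.1288) ≈ 2.2647


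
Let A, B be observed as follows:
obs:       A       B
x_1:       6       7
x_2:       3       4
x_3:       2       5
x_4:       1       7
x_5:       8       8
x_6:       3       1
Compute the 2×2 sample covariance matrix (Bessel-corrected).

Step 1 — column means:
  mean(A) = (6 + 3 + 2 + 1 + 8 + 3) / 6 = 23/6 = 3.8333
  mean(B) = (7 + 4 + 5 + 7 + 8 + 1) / 6 = 32/6 = 5.3333

Step 2 — sample covariance S[i,j] = (1/(n-1)) · Σ_k (x_{k,i} - mean_i) · (x_{k,j} - mean_j), with n-1 = 5.
  S[A,A] = ((2.1667)·(2.1667) + (-0.8333)·(-0.8333) + (-1.8333)·(-1.8333) + (-2.8333)·(-2.8333) + (4.1667)·(4.1667) + (-0.8333)·(-0.8333)) / 5 = 34.8333/5 = 6.9667
  S[A,B] = ((2.1667)·(1.6667) + (-0.8333)·(-1.3333) + (-1.8333)·(-0.3333) + (-2.8333)·(1.6667) + (4.1667)·(2.6667) + (-0.8333)·(-4.3333)) / 5 = 15.3333/5 = 3.0667
  S[B,B] = ((1.6667)·(1.6667) + (-1.3333)·(-1.3333) + (-0.3333)·(-0.3333) + (1.6667)·(1.6667) + (2.6667)·(2.6667) + (-4.3333)·(-4.3333)) / 5 = 33.3333/5 = 6.6667

S is symmetric (S[j,i] = S[i,j]). Assembling:

S = [[6.9667, 3.0667],
 [3.0667, 6.6667]]


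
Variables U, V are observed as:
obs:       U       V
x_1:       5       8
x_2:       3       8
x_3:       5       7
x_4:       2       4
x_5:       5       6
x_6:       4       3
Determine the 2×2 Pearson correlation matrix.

Step 1 — column means:
  mean(U) = (5 + 3 + 5 + 2 + 5 + 4) / 6 = 24/6 = 4
  mean(V) = (8 + 8 + 7 + 4 + 6 + 3) / 6 = 36/6 = 6

Step 2 — sample variances and covariances s[i,j] = (1/(n-1)) · Σ_k (x_{k,i} - mean_i) · (x_{k,j} - mean_j), with n-1 = 5:
  s[U,U] = ((1)·(1) + (-1)·(-1) + (1)·(1) + (-2)·(-2) + (1)·(1) + (0)·(0)) / 5 = 8/5 = 1.6
  s[U,V] = ((1)·(2) + (-1)·(2) + (1)·(1) + (-2)·(-2) + (1)·(0) + (0)·(-3)) / 5 = 5/5 = 1
  s[V,V] = ((2)·(2) + (2)·(2) + (1)·(1) + (-2)·(-2) + (0)·(0) + (-3)·(-3)) / 5 = 22/5 = 4.4
  Sample standard deviations s_i = √(s[i,i]):
  s(U) = √(1.6) = 1.2649
  s(V) = √(4.4) = 2.0976

Step 3 — r_{ij} = s_{ij} / (s_i · s_j):
  r[U,U] = 1 (diagonal).
  r[U,V] = 1 / (1.2649 · 2.0976) = 1 / 2.6533 = 0.3769
  r[V,V] = 1 (diagonal).

R is symmetric with unit diagonal. Assembling:

R = [[1, 0.3769],
 [0.3769, 1]]


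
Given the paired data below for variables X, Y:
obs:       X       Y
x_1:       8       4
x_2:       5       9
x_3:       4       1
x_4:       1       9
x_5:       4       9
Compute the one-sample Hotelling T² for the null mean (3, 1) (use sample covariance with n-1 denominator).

Step 1 — sample mean vector:
  mean(X) = (8 + 5 + 4 + 1 + 4) / 5 = 22/5 = 4.4
  mean(Y) = (4 + 9 + 1 + 9 + 9) / 5 = 32/5 = 6.4
  x̄ = (4.4, 6.4),  deviation x̄ - mu_0 = (4.4, 6.4) - (3, 1) = (1.4, 5.4).

Step 2 — sample covariance matrix, S[i,j] = (1/(n-1)) · Σ_k (x_{k,i} - mean_i) · (x_{k,j} - mean_j), divisor n-1 = 4:
  S[X,X] = ((3.6)·(3.6) + (0.6)·(0.6) + (-0.4)·(-0.4) + (-3.4)·(-3.4) + (-0.4)·(-0.4)) / 4 = 25.2/4 = 6.3
  S[X,Y] = ((3.6)·(-2.4) + (0.6)·(2.6) + (-0.4)·(-5.4) + (-3.4)·(2.6) + (-0.4)·(2.6)) / 4 = -14.8/4 = -3.7
  S[Y,Y] = ((-2.4)·(-2.4) + (2.6)·(2.6) + (-5.4)·(-5.4) + (2.6)·(2.6) + (2.6)·(2.6)) / 4 = 55.2/4 = 13.8
  S = [[6.3, -3.7],
 [-3.7, 13.8]].

Step 3 — invert S. det(S) = 6.3·13.8 - (-3.7)² = 73.25.
  S^{-1} = (1/det) · [[d, -b], [-b, a]] = [[0.1884, 0.0505],
 [0.0505, 0.086]].

Step 4 — quadratic form (x̄ - mu_0)^T · S^{-1} · (x̄ - mu_0):
  S^{-1} · (x̄ - mu_0) = (0.5365, 0.5352),
  (x̄ - mu_0)^T · [...] = (1.4)·(0.5365) + (5.4)·(0.5352) = 3.641.

Step 5 — scale by n: T² = 5 · 3.641 = 18.2048.

T² ≈ 18.2048


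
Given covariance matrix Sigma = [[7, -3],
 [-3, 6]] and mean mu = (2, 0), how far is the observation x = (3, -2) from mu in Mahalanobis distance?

Step 1 — centre the observation: (x - mu) = (1, -2).

Step 2 — invert Sigma. det(Sigma) = 7·6 - (-3)² = 33.
  Sigma^{-1} = (1/det) · [[d, -b], [-b, a]] = [[0.1818, 0.0909],
 [0.0909, 0.2121]].

Step 3 — form the quadratic (x - mu)^T · Sigma^{-1} · (x - mu):
  Sigma^{-1} · (x - mu) = (0, -0.3333).
  (x - mu)^T · [Sigma^{-1} · (x - mu)] = (1)·(0) + (-2)·(-0.3333) = 0.6667.

Step 4 — take square root: d = √(0.6667) ≈ 0.8165.

d(x, mu) = √(0.6667) ≈ 0.8165


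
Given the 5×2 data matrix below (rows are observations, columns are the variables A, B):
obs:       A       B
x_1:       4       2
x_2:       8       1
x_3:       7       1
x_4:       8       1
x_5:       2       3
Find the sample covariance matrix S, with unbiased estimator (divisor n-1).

Step 1 — column means:
  mean(A) = (4 + 8 + 7 + 8 + 2) / 5 = 29/5 = 5.8
  mean(B) = (2 + 1 + 1 + 1 + 3) / 5 = 8/5 = 1.6

Step 2 — sample covariance S[i,j] = (1/(n-1)) · Σ_k (x_{k,i} - mean_i) · (x_{k,j} - mean_j), with n-1 = 4.
  S[A,A] = ((-1.8)·(-1.8) + (2.2)·(2.2) + (1.2)·(1.2) + (2.2)·(2.2) + (-3.8)·(-3.8)) / 4 = 28.8/4 = 7.2
  S[A,B] = ((-1.8)·(0.4) + (2.2)·(-0.6) + (1.2)·(-0.6) + (2.2)·(-0.6) + (-3.8)·(1.4)) / 4 = -9.4/4 = -2.35
  S[B,B] = ((0.4)·(0.4) + (-0.6)·(-0.6) + (-0.6)·(-0.6) + (-0.6)·(-0.6) + (1.4)·(1.4)) / 4 = 3.2/4 = 0.8

S is symmetric (S[j,i] = S[i,j]). Assembling:

S = [[7.2, -2.35],
 [-2.35, 0.8]]


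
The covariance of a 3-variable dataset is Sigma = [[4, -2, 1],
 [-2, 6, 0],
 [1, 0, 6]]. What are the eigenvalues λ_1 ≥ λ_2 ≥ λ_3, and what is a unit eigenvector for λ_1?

Step 1 — characteristic polynomial p(λ) = det(λI - Sigma) = λ³ - tr·λ² + c_1·λ - det, where tr = trace, c_1 = sum of the principal 2×2 minors, det = det(Sigma):
  tr = 4 + 6 + 6 = 16,
  c_1 = (4·6 - (-2)²) + (4·6 - (1)²) + (6·6 - (0)²) = 20 + 23 + 36 = 79,
  det = 4·(6·6 - (0)²) - (-2)·((-2)·6 - (0)·(1)) + (1)·((-2)·(0) - 6·(1)) = 4·(36) - (-2)·(-12) + (1)·(-6) = 114.
  So p(λ) = λ³ - 16λ² + 79λ - 114.
Step 2 — look for an integer root (rational root theorem: any rational root is an integer divisor of 114). Testing λ = 6:
  p(6) = 216 - 576 + 474 - 114 = 0  ✓
  Dividing out (λ - 6): p(λ) = (λ - 6)(λ² - 10λ + 19).
Step 3 — remaining eigenvalues from the quadratic λ² - 10λ + 19 = 0:
  Δ = 10² - 4·19 = 100 - 76 = 24,  λ = (10 ± √24)/2 = (10 ± 4.899)/2 ≈ 7.4495 or 2.5505.
  Sorted: λ_1 = 7.4495,  λ_2 = 6,  λ_3 = 2.5505  (check: sum = 16 = tr ✓).

Step 4 — unit eigenvector for λ_1 ≈ 7.4495: v spans the null space of (Sigma - λ_1 I), whose rows are
  r_1 = (-3.4495, -2, 1),  r_2 = (-2, -1.4495, 0),  r_3 = (1, 0, -1.4495).
  v is orthogonal to every row, so take v ∝ r_1 × r_2 = ((-2)·(0) - (1)·(-1.4495), (1)·(-2) - (-3.4495)·(0), (-3.4495)·(-1.4495) - (-2)·(-2)) ≈ (1.4495, -2, 1).
  Let u = (1.4495, -2, 1).
  ||u|| = √((1.4495)² + (-2)² + (1)²) = √(7.101) ≈ 2.6648,  v_1 = u/||u|| ≈ (0.5439, -0.7505, 0.3753) (||v_1|| = 1).

λ_1 = 7.4495,  λ_2 = 6,  λ_3 = 2.5505;  v_1 ≈ (0.5439, -0.7505, 0.3753)


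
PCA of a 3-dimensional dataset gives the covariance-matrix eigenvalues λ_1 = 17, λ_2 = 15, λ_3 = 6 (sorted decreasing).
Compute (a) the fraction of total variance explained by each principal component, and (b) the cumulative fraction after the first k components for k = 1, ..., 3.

Step 1 — total variance = trace(Sigma) = Σ λ_i = 17 + 15 + 6 = 38.

Step 2 — fraction explained by component i = λ_i / Σ λ:
  PC1: 17/38 = 0.4474
  PC2: 15/38 = 0.3947
  PC3: 6/38 = 0.1579

Step 3 — cumulative fraction after k components = (λ_1 + ... + λ_k) / Σ λ:
  k = 1: 17/38 = 0.4474
  k = 2: (17 + 15)/38 = 32/38 = 0.8421
  k = 3: (17 + 15 + 6)/38 = 38/38 = 1

Summary (fraction, with percent):

explained: PC1 0.4474 (44.74%), PC2 0.3947 (39.47%), PC3 0.1579 (15.79%);  cumulative: 0.4474, 0.8421, 1
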